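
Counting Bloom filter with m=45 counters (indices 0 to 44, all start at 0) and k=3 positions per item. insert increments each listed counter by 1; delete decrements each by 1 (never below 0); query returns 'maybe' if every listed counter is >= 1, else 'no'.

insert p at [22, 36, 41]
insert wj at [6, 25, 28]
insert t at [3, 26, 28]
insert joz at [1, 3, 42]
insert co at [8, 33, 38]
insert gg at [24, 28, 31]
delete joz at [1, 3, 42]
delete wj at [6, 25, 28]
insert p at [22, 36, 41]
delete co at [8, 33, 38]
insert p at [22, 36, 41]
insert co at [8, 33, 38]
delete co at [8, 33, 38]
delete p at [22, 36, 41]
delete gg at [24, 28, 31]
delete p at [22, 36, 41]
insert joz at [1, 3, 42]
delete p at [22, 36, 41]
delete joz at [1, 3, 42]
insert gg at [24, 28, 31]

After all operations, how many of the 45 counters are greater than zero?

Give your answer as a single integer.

Answer: 5

Derivation:
Step 1: insert p at [22, 36, 41] -> counters=[0,0,0,0,0,0,0,0,0,0,0,0,0,0,0,0,0,0,0,0,0,0,1,0,0,0,0,0,0,0,0,0,0,0,0,0,1,0,0,0,0,1,0,0,0]
Step 2: insert wj at [6, 25, 28] -> counters=[0,0,0,0,0,0,1,0,0,0,0,0,0,0,0,0,0,0,0,0,0,0,1,0,0,1,0,0,1,0,0,0,0,0,0,0,1,0,0,0,0,1,0,0,0]
Step 3: insert t at [3, 26, 28] -> counters=[0,0,0,1,0,0,1,0,0,0,0,0,0,0,0,0,0,0,0,0,0,0,1,0,0,1,1,0,2,0,0,0,0,0,0,0,1,0,0,0,0,1,0,0,0]
Step 4: insert joz at [1, 3, 42] -> counters=[0,1,0,2,0,0,1,0,0,0,0,0,0,0,0,0,0,0,0,0,0,0,1,0,0,1,1,0,2,0,0,0,0,0,0,0,1,0,0,0,0,1,1,0,0]
Step 5: insert co at [8, 33, 38] -> counters=[0,1,0,2,0,0,1,0,1,0,0,0,0,0,0,0,0,0,0,0,0,0,1,0,0,1,1,0,2,0,0,0,0,1,0,0,1,0,1,0,0,1,1,0,0]
Step 6: insert gg at [24, 28, 31] -> counters=[0,1,0,2,0,0,1,0,1,0,0,0,0,0,0,0,0,0,0,0,0,0,1,0,1,1,1,0,3,0,0,1,0,1,0,0,1,0,1,0,0,1,1,0,0]
Step 7: delete joz at [1, 3, 42] -> counters=[0,0,0,1,0,0,1,0,1,0,0,0,0,0,0,0,0,0,0,0,0,0,1,0,1,1,1,0,3,0,0,1,0,1,0,0,1,0,1,0,0,1,0,0,0]
Step 8: delete wj at [6, 25, 28] -> counters=[0,0,0,1,0,0,0,0,1,0,0,0,0,0,0,0,0,0,0,0,0,0,1,0,1,0,1,0,2,0,0,1,0,1,0,0,1,0,1,0,0,1,0,0,0]
Step 9: insert p at [22, 36, 41] -> counters=[0,0,0,1,0,0,0,0,1,0,0,0,0,0,0,0,0,0,0,0,0,0,2,0,1,0,1,0,2,0,0,1,0,1,0,0,2,0,1,0,0,2,0,0,0]
Step 10: delete co at [8, 33, 38] -> counters=[0,0,0,1,0,0,0,0,0,0,0,0,0,0,0,0,0,0,0,0,0,0,2,0,1,0,1,0,2,0,0,1,0,0,0,0,2,0,0,0,0,2,0,0,0]
Step 11: insert p at [22, 36, 41] -> counters=[0,0,0,1,0,0,0,0,0,0,0,0,0,0,0,0,0,0,0,0,0,0,3,0,1,0,1,0,2,0,0,1,0,0,0,0,3,0,0,0,0,3,0,0,0]
Step 12: insert co at [8, 33, 38] -> counters=[0,0,0,1,0,0,0,0,1,0,0,0,0,0,0,0,0,0,0,0,0,0,3,0,1,0,1,0,2,0,0,1,0,1,0,0,3,0,1,0,0,3,0,0,0]
Step 13: delete co at [8, 33, 38] -> counters=[0,0,0,1,0,0,0,0,0,0,0,0,0,0,0,0,0,0,0,0,0,0,3,0,1,0,1,0,2,0,0,1,0,0,0,0,3,0,0,0,0,3,0,0,0]
Step 14: delete p at [22, 36, 41] -> counters=[0,0,0,1,0,0,0,0,0,0,0,0,0,0,0,0,0,0,0,0,0,0,2,0,1,0,1,0,2,0,0,1,0,0,0,0,2,0,0,0,0,2,0,0,0]
Step 15: delete gg at [24, 28, 31] -> counters=[0,0,0,1,0,0,0,0,0,0,0,0,0,0,0,0,0,0,0,0,0,0,2,0,0,0,1,0,1,0,0,0,0,0,0,0,2,0,0,0,0,2,0,0,0]
Step 16: delete p at [22, 36, 41] -> counters=[0,0,0,1,0,0,0,0,0,0,0,0,0,0,0,0,0,0,0,0,0,0,1,0,0,0,1,0,1,0,0,0,0,0,0,0,1,0,0,0,0,1,0,0,0]
Step 17: insert joz at [1, 3, 42] -> counters=[0,1,0,2,0,0,0,0,0,0,0,0,0,0,0,0,0,0,0,0,0,0,1,0,0,0,1,0,1,0,0,0,0,0,0,0,1,0,0,0,0,1,1,0,0]
Step 18: delete p at [22, 36, 41] -> counters=[0,1,0,2,0,0,0,0,0,0,0,0,0,0,0,0,0,0,0,0,0,0,0,0,0,0,1,0,1,0,0,0,0,0,0,0,0,0,0,0,0,0,1,0,0]
Step 19: delete joz at [1, 3, 42] -> counters=[0,0,0,1,0,0,0,0,0,0,0,0,0,0,0,0,0,0,0,0,0,0,0,0,0,0,1,0,1,0,0,0,0,0,0,0,0,0,0,0,0,0,0,0,0]
Step 20: insert gg at [24, 28, 31] -> counters=[0,0,0,1,0,0,0,0,0,0,0,0,0,0,0,0,0,0,0,0,0,0,0,0,1,0,1,0,2,0,0,1,0,0,0,0,0,0,0,0,0,0,0,0,0]
Final counters=[0,0,0,1,0,0,0,0,0,0,0,0,0,0,0,0,0,0,0,0,0,0,0,0,1,0,1,0,2,0,0,1,0,0,0,0,0,0,0,0,0,0,0,0,0] -> 5 nonzero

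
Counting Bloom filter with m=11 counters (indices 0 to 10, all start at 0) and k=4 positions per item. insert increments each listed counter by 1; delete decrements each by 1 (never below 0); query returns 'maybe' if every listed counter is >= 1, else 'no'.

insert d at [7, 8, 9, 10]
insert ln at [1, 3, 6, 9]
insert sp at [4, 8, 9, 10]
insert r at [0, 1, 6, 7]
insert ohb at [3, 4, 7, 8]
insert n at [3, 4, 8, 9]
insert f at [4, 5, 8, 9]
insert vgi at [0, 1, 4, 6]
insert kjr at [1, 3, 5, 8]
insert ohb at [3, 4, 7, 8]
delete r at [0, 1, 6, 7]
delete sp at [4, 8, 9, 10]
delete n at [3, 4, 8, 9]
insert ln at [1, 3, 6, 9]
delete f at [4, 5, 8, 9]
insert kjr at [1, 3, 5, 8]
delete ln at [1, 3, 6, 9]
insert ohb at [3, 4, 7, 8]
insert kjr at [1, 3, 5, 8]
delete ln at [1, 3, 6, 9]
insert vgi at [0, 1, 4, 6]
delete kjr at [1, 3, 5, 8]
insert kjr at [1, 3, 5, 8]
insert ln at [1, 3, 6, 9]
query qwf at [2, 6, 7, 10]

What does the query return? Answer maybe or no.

Answer: no

Derivation:
Step 1: insert d at [7, 8, 9, 10] -> counters=[0,0,0,0,0,0,0,1,1,1,1]
Step 2: insert ln at [1, 3, 6, 9] -> counters=[0,1,0,1,0,0,1,1,1,2,1]
Step 3: insert sp at [4, 8, 9, 10] -> counters=[0,1,0,1,1,0,1,1,2,3,2]
Step 4: insert r at [0, 1, 6, 7] -> counters=[1,2,0,1,1,0,2,2,2,3,2]
Step 5: insert ohb at [3, 4, 7, 8] -> counters=[1,2,0,2,2,0,2,3,3,3,2]
Step 6: insert n at [3, 4, 8, 9] -> counters=[1,2,0,3,3,0,2,3,4,4,2]
Step 7: insert f at [4, 5, 8, 9] -> counters=[1,2,0,3,4,1,2,3,5,5,2]
Step 8: insert vgi at [0, 1, 4, 6] -> counters=[2,3,0,3,5,1,3,3,5,5,2]
Step 9: insert kjr at [1, 3, 5, 8] -> counters=[2,4,0,4,5,2,3,3,6,5,2]
Step 10: insert ohb at [3, 4, 7, 8] -> counters=[2,4,0,5,6,2,3,4,7,5,2]
Step 11: delete r at [0, 1, 6, 7] -> counters=[1,3,0,5,6,2,2,3,7,5,2]
Step 12: delete sp at [4, 8, 9, 10] -> counters=[1,3,0,5,5,2,2,3,6,4,1]
Step 13: delete n at [3, 4, 8, 9] -> counters=[1,3,0,4,4,2,2,3,5,3,1]
Step 14: insert ln at [1, 3, 6, 9] -> counters=[1,4,0,5,4,2,3,3,5,4,1]
Step 15: delete f at [4, 5, 8, 9] -> counters=[1,4,0,5,3,1,3,3,4,3,1]
Step 16: insert kjr at [1, 3, 5, 8] -> counters=[1,5,0,6,3,2,3,3,5,3,1]
Step 17: delete ln at [1, 3, 6, 9] -> counters=[1,4,0,5,3,2,2,3,5,2,1]
Step 18: insert ohb at [3, 4, 7, 8] -> counters=[1,4,0,6,4,2,2,4,6,2,1]
Step 19: insert kjr at [1, 3, 5, 8] -> counters=[1,5,0,7,4,3,2,4,7,2,1]
Step 20: delete ln at [1, 3, 6, 9] -> counters=[1,4,0,6,4,3,1,4,7,1,1]
Step 21: insert vgi at [0, 1, 4, 6] -> counters=[2,5,0,6,5,3,2,4,7,1,1]
Step 22: delete kjr at [1, 3, 5, 8] -> counters=[2,4,0,5,5,2,2,4,6,1,1]
Step 23: insert kjr at [1, 3, 5, 8] -> counters=[2,5,0,6,5,3,2,4,7,1,1]
Step 24: insert ln at [1, 3, 6, 9] -> counters=[2,6,0,7,5,3,3,4,7,2,1]
Query qwf: check counters[2]=0 counters[6]=3 counters[7]=4 counters[10]=1 -> no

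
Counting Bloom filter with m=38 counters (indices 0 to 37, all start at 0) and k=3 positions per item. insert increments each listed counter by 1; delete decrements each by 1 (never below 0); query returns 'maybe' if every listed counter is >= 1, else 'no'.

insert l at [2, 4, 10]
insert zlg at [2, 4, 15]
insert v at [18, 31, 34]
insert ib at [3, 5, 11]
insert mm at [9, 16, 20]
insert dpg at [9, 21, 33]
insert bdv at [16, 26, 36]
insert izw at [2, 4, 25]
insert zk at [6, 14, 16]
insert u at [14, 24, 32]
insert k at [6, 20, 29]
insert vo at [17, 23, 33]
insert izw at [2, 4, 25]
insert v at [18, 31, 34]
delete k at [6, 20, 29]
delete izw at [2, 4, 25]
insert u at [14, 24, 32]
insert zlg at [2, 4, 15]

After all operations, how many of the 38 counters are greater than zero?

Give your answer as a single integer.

Answer: 24

Derivation:
Step 1: insert l at [2, 4, 10] -> counters=[0,0,1,0,1,0,0,0,0,0,1,0,0,0,0,0,0,0,0,0,0,0,0,0,0,0,0,0,0,0,0,0,0,0,0,0,0,0]
Step 2: insert zlg at [2, 4, 15] -> counters=[0,0,2,0,2,0,0,0,0,0,1,0,0,0,0,1,0,0,0,0,0,0,0,0,0,0,0,0,0,0,0,0,0,0,0,0,0,0]
Step 3: insert v at [18, 31, 34] -> counters=[0,0,2,0,2,0,0,0,0,0,1,0,0,0,0,1,0,0,1,0,0,0,0,0,0,0,0,0,0,0,0,1,0,0,1,0,0,0]
Step 4: insert ib at [3, 5, 11] -> counters=[0,0,2,1,2,1,0,0,0,0,1,1,0,0,0,1,0,0,1,0,0,0,0,0,0,0,0,0,0,0,0,1,0,0,1,0,0,0]
Step 5: insert mm at [9, 16, 20] -> counters=[0,0,2,1,2,1,0,0,0,1,1,1,0,0,0,1,1,0,1,0,1,0,0,0,0,0,0,0,0,0,0,1,0,0,1,0,0,0]
Step 6: insert dpg at [9, 21, 33] -> counters=[0,0,2,1,2,1,0,0,0,2,1,1,0,0,0,1,1,0,1,0,1,1,0,0,0,0,0,0,0,0,0,1,0,1,1,0,0,0]
Step 7: insert bdv at [16, 26, 36] -> counters=[0,0,2,1,2,1,0,0,0,2,1,1,0,0,0,1,2,0,1,0,1,1,0,0,0,0,1,0,0,0,0,1,0,1,1,0,1,0]
Step 8: insert izw at [2, 4, 25] -> counters=[0,0,3,1,3,1,0,0,0,2,1,1,0,0,0,1,2,0,1,0,1,1,0,0,0,1,1,0,0,0,0,1,0,1,1,0,1,0]
Step 9: insert zk at [6, 14, 16] -> counters=[0,0,3,1,3,1,1,0,0,2,1,1,0,0,1,1,3,0,1,0,1,1,0,0,0,1,1,0,0,0,0,1,0,1,1,0,1,0]
Step 10: insert u at [14, 24, 32] -> counters=[0,0,3,1,3,1,1,0,0,2,1,1,0,0,2,1,3,0,1,0,1,1,0,0,1,1,1,0,0,0,0,1,1,1,1,0,1,0]
Step 11: insert k at [6, 20, 29] -> counters=[0,0,3,1,3,1,2,0,0,2,1,1,0,0,2,1,3,0,1,0,2,1,0,0,1,1,1,0,0,1,0,1,1,1,1,0,1,0]
Step 12: insert vo at [17, 23, 33] -> counters=[0,0,3,1,3,1,2,0,0,2,1,1,0,0,2,1,3,1,1,0,2,1,0,1,1,1,1,0,0,1,0,1,1,2,1,0,1,0]
Step 13: insert izw at [2, 4, 25] -> counters=[0,0,4,1,4,1,2,0,0,2,1,1,0,0,2,1,3,1,1,0,2,1,0,1,1,2,1,0,0,1,0,1,1,2,1,0,1,0]
Step 14: insert v at [18, 31, 34] -> counters=[0,0,4,1,4,1,2,0,0,2,1,1,0,0,2,1,3,1,2,0,2,1,0,1,1,2,1,0,0,1,0,2,1,2,2,0,1,0]
Step 15: delete k at [6, 20, 29] -> counters=[0,0,4,1,4,1,1,0,0,2,1,1,0,0,2,1,3,1,2,0,1,1,0,1,1,2,1,0,0,0,0,2,1,2,2,0,1,0]
Step 16: delete izw at [2, 4, 25] -> counters=[0,0,3,1,3,1,1,0,0,2,1,1,0,0,2,1,3,1,2,0,1,1,0,1,1,1,1,0,0,0,0,2,1,2,2,0,1,0]
Step 17: insert u at [14, 24, 32] -> counters=[0,0,3,1,3,1,1,0,0,2,1,1,0,0,3,1,3,1,2,0,1,1,0,1,2,1,1,0,0,0,0,2,2,2,2,0,1,0]
Step 18: insert zlg at [2, 4, 15] -> counters=[0,0,4,1,4,1,1,0,0,2,1,1,0,0,3,2,3,1,2,0,1,1,0,1,2,1,1,0,0,0,0,2,2,2,2,0,1,0]
Final counters=[0,0,4,1,4,1,1,0,0,2,1,1,0,0,3,2,3,1,2,0,1,1,0,1,2,1,1,0,0,0,0,2,2,2,2,0,1,0] -> 24 nonzero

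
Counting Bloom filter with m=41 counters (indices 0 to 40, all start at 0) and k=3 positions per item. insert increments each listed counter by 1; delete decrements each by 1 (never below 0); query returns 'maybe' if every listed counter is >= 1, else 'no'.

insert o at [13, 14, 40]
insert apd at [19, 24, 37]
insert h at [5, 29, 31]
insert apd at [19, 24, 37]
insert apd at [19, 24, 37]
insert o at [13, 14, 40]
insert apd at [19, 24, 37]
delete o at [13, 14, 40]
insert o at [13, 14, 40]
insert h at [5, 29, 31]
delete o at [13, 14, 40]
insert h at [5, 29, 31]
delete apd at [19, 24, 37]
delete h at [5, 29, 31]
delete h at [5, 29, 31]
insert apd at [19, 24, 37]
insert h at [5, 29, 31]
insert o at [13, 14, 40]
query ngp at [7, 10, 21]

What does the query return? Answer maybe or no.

Answer: no

Derivation:
Step 1: insert o at [13, 14, 40] -> counters=[0,0,0,0,0,0,0,0,0,0,0,0,0,1,1,0,0,0,0,0,0,0,0,0,0,0,0,0,0,0,0,0,0,0,0,0,0,0,0,0,1]
Step 2: insert apd at [19, 24, 37] -> counters=[0,0,0,0,0,0,0,0,0,0,0,0,0,1,1,0,0,0,0,1,0,0,0,0,1,0,0,0,0,0,0,0,0,0,0,0,0,1,0,0,1]
Step 3: insert h at [5, 29, 31] -> counters=[0,0,0,0,0,1,0,0,0,0,0,0,0,1,1,0,0,0,0,1,0,0,0,0,1,0,0,0,0,1,0,1,0,0,0,0,0,1,0,0,1]
Step 4: insert apd at [19, 24, 37] -> counters=[0,0,0,0,0,1,0,0,0,0,0,0,0,1,1,0,0,0,0,2,0,0,0,0,2,0,0,0,0,1,0,1,0,0,0,0,0,2,0,0,1]
Step 5: insert apd at [19, 24, 37] -> counters=[0,0,0,0,0,1,0,0,0,0,0,0,0,1,1,0,0,0,0,3,0,0,0,0,3,0,0,0,0,1,0,1,0,0,0,0,0,3,0,0,1]
Step 6: insert o at [13, 14, 40] -> counters=[0,0,0,0,0,1,0,0,0,0,0,0,0,2,2,0,0,0,0,3,0,0,0,0,3,0,0,0,0,1,0,1,0,0,0,0,0,3,0,0,2]
Step 7: insert apd at [19, 24, 37] -> counters=[0,0,0,0,0,1,0,0,0,0,0,0,0,2,2,0,0,0,0,4,0,0,0,0,4,0,0,0,0,1,0,1,0,0,0,0,0,4,0,0,2]
Step 8: delete o at [13, 14, 40] -> counters=[0,0,0,0,0,1,0,0,0,0,0,0,0,1,1,0,0,0,0,4,0,0,0,0,4,0,0,0,0,1,0,1,0,0,0,0,0,4,0,0,1]
Step 9: insert o at [13, 14, 40] -> counters=[0,0,0,0,0,1,0,0,0,0,0,0,0,2,2,0,0,0,0,4,0,0,0,0,4,0,0,0,0,1,0,1,0,0,0,0,0,4,0,0,2]
Step 10: insert h at [5, 29, 31] -> counters=[0,0,0,0,0,2,0,0,0,0,0,0,0,2,2,0,0,0,0,4,0,0,0,0,4,0,0,0,0,2,0,2,0,0,0,0,0,4,0,0,2]
Step 11: delete o at [13, 14, 40] -> counters=[0,0,0,0,0,2,0,0,0,0,0,0,0,1,1,0,0,0,0,4,0,0,0,0,4,0,0,0,0,2,0,2,0,0,0,0,0,4,0,0,1]
Step 12: insert h at [5, 29, 31] -> counters=[0,0,0,0,0,3,0,0,0,0,0,0,0,1,1,0,0,0,0,4,0,0,0,0,4,0,0,0,0,3,0,3,0,0,0,0,0,4,0,0,1]
Step 13: delete apd at [19, 24, 37] -> counters=[0,0,0,0,0,3,0,0,0,0,0,0,0,1,1,0,0,0,0,3,0,0,0,0,3,0,0,0,0,3,0,3,0,0,0,0,0,3,0,0,1]
Step 14: delete h at [5, 29, 31] -> counters=[0,0,0,0,0,2,0,0,0,0,0,0,0,1,1,0,0,0,0,3,0,0,0,0,3,0,0,0,0,2,0,2,0,0,0,0,0,3,0,0,1]
Step 15: delete h at [5, 29, 31] -> counters=[0,0,0,0,0,1,0,0,0,0,0,0,0,1,1,0,0,0,0,3,0,0,0,0,3,0,0,0,0,1,0,1,0,0,0,0,0,3,0,0,1]
Step 16: insert apd at [19, 24, 37] -> counters=[0,0,0,0,0,1,0,0,0,0,0,0,0,1,1,0,0,0,0,4,0,0,0,0,4,0,0,0,0,1,0,1,0,0,0,0,0,4,0,0,1]
Step 17: insert h at [5, 29, 31] -> counters=[0,0,0,0,0,2,0,0,0,0,0,0,0,1,1,0,0,0,0,4,0,0,0,0,4,0,0,0,0,2,0,2,0,0,0,0,0,4,0,0,1]
Step 18: insert o at [13, 14, 40] -> counters=[0,0,0,0,0,2,0,0,0,0,0,0,0,2,2,0,0,0,0,4,0,0,0,0,4,0,0,0,0,2,0,2,0,0,0,0,0,4,0,0,2]
Query ngp: check counters[7]=0 counters[10]=0 counters[21]=0 -> no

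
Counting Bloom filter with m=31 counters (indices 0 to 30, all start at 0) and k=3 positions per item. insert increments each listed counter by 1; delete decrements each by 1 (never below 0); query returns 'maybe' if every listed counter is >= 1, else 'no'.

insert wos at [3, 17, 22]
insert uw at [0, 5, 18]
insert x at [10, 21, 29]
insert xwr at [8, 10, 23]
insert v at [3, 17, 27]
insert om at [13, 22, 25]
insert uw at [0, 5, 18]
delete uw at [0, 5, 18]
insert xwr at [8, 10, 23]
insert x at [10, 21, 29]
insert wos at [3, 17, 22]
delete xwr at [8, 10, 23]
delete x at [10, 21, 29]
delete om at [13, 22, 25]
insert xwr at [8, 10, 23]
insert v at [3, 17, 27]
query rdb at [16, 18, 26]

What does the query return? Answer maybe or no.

Step 1: insert wos at [3, 17, 22] -> counters=[0,0,0,1,0,0,0,0,0,0,0,0,0,0,0,0,0,1,0,0,0,0,1,0,0,0,0,0,0,0,0]
Step 2: insert uw at [0, 5, 18] -> counters=[1,0,0,1,0,1,0,0,0,0,0,0,0,0,0,0,0,1,1,0,0,0,1,0,0,0,0,0,0,0,0]
Step 3: insert x at [10, 21, 29] -> counters=[1,0,0,1,0,1,0,0,0,0,1,0,0,0,0,0,0,1,1,0,0,1,1,0,0,0,0,0,0,1,0]
Step 4: insert xwr at [8, 10, 23] -> counters=[1,0,0,1,0,1,0,0,1,0,2,0,0,0,0,0,0,1,1,0,0,1,1,1,0,0,0,0,0,1,0]
Step 5: insert v at [3, 17, 27] -> counters=[1,0,0,2,0,1,0,0,1,0,2,0,0,0,0,0,0,2,1,0,0,1,1,1,0,0,0,1,0,1,0]
Step 6: insert om at [13, 22, 25] -> counters=[1,0,0,2,0,1,0,0,1,0,2,0,0,1,0,0,0,2,1,0,0,1,2,1,0,1,0,1,0,1,0]
Step 7: insert uw at [0, 5, 18] -> counters=[2,0,0,2,0,2,0,0,1,0,2,0,0,1,0,0,0,2,2,0,0,1,2,1,0,1,0,1,0,1,0]
Step 8: delete uw at [0, 5, 18] -> counters=[1,0,0,2,0,1,0,0,1,0,2,0,0,1,0,0,0,2,1,0,0,1,2,1,0,1,0,1,0,1,0]
Step 9: insert xwr at [8, 10, 23] -> counters=[1,0,0,2,0,1,0,0,2,0,3,0,0,1,0,0,0,2,1,0,0,1,2,2,0,1,0,1,0,1,0]
Step 10: insert x at [10, 21, 29] -> counters=[1,0,0,2,0,1,0,0,2,0,4,0,0,1,0,0,0,2,1,0,0,2,2,2,0,1,0,1,0,2,0]
Step 11: insert wos at [3, 17, 22] -> counters=[1,0,0,3,0,1,0,0,2,0,4,0,0,1,0,0,0,3,1,0,0,2,3,2,0,1,0,1,0,2,0]
Step 12: delete xwr at [8, 10, 23] -> counters=[1,0,0,3,0,1,0,0,1,0,3,0,0,1,0,0,0,3,1,0,0,2,3,1,0,1,0,1,0,2,0]
Step 13: delete x at [10, 21, 29] -> counters=[1,0,0,3,0,1,0,0,1,0,2,0,0,1,0,0,0,3,1,0,0,1,3,1,0,1,0,1,0,1,0]
Step 14: delete om at [13, 22, 25] -> counters=[1,0,0,3,0,1,0,0,1,0,2,0,0,0,0,0,0,3,1,0,0,1,2,1,0,0,0,1,0,1,0]
Step 15: insert xwr at [8, 10, 23] -> counters=[1,0,0,3,0,1,0,0,2,0,3,0,0,0,0,0,0,3,1,0,0,1,2,2,0,0,0,1,0,1,0]
Step 16: insert v at [3, 17, 27] -> counters=[1,0,0,4,0,1,0,0,2,0,3,0,0,0,0,0,0,4,1,0,0,1,2,2,0,0,0,2,0,1,0]
Query rdb: check counters[16]=0 counters[18]=1 counters[26]=0 -> no

Answer: no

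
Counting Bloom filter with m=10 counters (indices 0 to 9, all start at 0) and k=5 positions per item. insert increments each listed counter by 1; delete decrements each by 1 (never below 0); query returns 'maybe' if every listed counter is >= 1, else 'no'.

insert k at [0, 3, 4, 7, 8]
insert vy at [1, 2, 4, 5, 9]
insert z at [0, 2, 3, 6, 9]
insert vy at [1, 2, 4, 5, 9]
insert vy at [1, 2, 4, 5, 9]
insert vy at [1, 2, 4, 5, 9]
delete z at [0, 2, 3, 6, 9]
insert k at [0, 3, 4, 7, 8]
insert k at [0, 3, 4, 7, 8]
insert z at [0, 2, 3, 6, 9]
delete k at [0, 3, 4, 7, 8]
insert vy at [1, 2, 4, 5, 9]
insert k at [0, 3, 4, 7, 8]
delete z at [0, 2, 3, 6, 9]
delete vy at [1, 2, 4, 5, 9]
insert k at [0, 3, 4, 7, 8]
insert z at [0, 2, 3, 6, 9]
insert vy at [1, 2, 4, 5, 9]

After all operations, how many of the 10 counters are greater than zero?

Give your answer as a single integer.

Answer: 10

Derivation:
Step 1: insert k at [0, 3, 4, 7, 8] -> counters=[1,0,0,1,1,0,0,1,1,0]
Step 2: insert vy at [1, 2, 4, 5, 9] -> counters=[1,1,1,1,2,1,0,1,1,1]
Step 3: insert z at [0, 2, 3, 6, 9] -> counters=[2,1,2,2,2,1,1,1,1,2]
Step 4: insert vy at [1, 2, 4, 5, 9] -> counters=[2,2,3,2,3,2,1,1,1,3]
Step 5: insert vy at [1, 2, 4, 5, 9] -> counters=[2,3,4,2,4,3,1,1,1,4]
Step 6: insert vy at [1, 2, 4, 5, 9] -> counters=[2,4,5,2,5,4,1,1,1,5]
Step 7: delete z at [0, 2, 3, 6, 9] -> counters=[1,4,4,1,5,4,0,1,1,4]
Step 8: insert k at [0, 3, 4, 7, 8] -> counters=[2,4,4,2,6,4,0,2,2,4]
Step 9: insert k at [0, 3, 4, 7, 8] -> counters=[3,4,4,3,7,4,0,3,3,4]
Step 10: insert z at [0, 2, 3, 6, 9] -> counters=[4,4,5,4,7,4,1,3,3,5]
Step 11: delete k at [0, 3, 4, 7, 8] -> counters=[3,4,5,3,6,4,1,2,2,5]
Step 12: insert vy at [1, 2, 4, 5, 9] -> counters=[3,5,6,3,7,5,1,2,2,6]
Step 13: insert k at [0, 3, 4, 7, 8] -> counters=[4,5,6,4,8,5,1,3,3,6]
Step 14: delete z at [0, 2, 3, 6, 9] -> counters=[3,5,5,3,8,5,0,3,3,5]
Step 15: delete vy at [1, 2, 4, 5, 9] -> counters=[3,4,4,3,7,4,0,3,3,4]
Step 16: insert k at [0, 3, 4, 7, 8] -> counters=[4,4,4,4,8,4,0,4,4,4]
Step 17: insert z at [0, 2, 3, 6, 9] -> counters=[5,4,5,5,8,4,1,4,4,5]
Step 18: insert vy at [1, 2, 4, 5, 9] -> counters=[5,5,6,5,9,5,1,4,4,6]
Final counters=[5,5,6,5,9,5,1,4,4,6] -> 10 nonzero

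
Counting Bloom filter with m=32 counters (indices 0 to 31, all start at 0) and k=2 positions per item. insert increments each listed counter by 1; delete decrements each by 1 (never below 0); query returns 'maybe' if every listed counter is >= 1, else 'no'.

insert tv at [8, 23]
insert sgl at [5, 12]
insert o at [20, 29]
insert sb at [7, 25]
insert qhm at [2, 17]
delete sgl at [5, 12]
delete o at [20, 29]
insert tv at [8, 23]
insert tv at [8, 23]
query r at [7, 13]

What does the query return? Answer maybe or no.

Answer: no

Derivation:
Step 1: insert tv at [8, 23] -> counters=[0,0,0,0,0,0,0,0,1,0,0,0,0,0,0,0,0,0,0,0,0,0,0,1,0,0,0,0,0,0,0,0]
Step 2: insert sgl at [5, 12] -> counters=[0,0,0,0,0,1,0,0,1,0,0,0,1,0,0,0,0,0,0,0,0,0,0,1,0,0,0,0,0,0,0,0]
Step 3: insert o at [20, 29] -> counters=[0,0,0,0,0,1,0,0,1,0,0,0,1,0,0,0,0,0,0,0,1,0,0,1,0,0,0,0,0,1,0,0]
Step 4: insert sb at [7, 25] -> counters=[0,0,0,0,0,1,0,1,1,0,0,0,1,0,0,0,0,0,0,0,1,0,0,1,0,1,0,0,0,1,0,0]
Step 5: insert qhm at [2, 17] -> counters=[0,0,1,0,0,1,0,1,1,0,0,0,1,0,0,0,0,1,0,0,1,0,0,1,0,1,0,0,0,1,0,0]
Step 6: delete sgl at [5, 12] -> counters=[0,0,1,0,0,0,0,1,1,0,0,0,0,0,0,0,0,1,0,0,1,0,0,1,0,1,0,0,0,1,0,0]
Step 7: delete o at [20, 29] -> counters=[0,0,1,0,0,0,0,1,1,0,0,0,0,0,0,0,0,1,0,0,0,0,0,1,0,1,0,0,0,0,0,0]
Step 8: insert tv at [8, 23] -> counters=[0,0,1,0,0,0,0,1,2,0,0,0,0,0,0,0,0,1,0,0,0,0,0,2,0,1,0,0,0,0,0,0]
Step 9: insert tv at [8, 23] -> counters=[0,0,1,0,0,0,0,1,3,0,0,0,0,0,0,0,0,1,0,0,0,0,0,3,0,1,0,0,0,0,0,0]
Query r: check counters[7]=1 counters[13]=0 -> no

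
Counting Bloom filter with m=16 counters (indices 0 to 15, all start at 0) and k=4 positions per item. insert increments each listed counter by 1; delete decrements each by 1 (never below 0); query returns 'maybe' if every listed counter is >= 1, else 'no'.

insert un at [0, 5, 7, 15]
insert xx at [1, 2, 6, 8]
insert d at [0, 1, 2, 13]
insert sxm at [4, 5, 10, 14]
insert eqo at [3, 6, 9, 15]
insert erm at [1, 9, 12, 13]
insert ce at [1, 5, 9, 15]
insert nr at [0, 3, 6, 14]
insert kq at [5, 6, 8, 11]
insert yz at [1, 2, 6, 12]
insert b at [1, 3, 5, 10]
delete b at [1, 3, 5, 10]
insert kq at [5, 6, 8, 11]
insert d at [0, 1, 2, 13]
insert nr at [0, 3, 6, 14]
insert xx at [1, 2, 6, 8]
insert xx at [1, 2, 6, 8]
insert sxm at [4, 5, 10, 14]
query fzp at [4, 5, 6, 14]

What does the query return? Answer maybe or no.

Answer: maybe

Derivation:
Step 1: insert un at [0, 5, 7, 15] -> counters=[1,0,0,0,0,1,0,1,0,0,0,0,0,0,0,1]
Step 2: insert xx at [1, 2, 6, 8] -> counters=[1,1,1,0,0,1,1,1,1,0,0,0,0,0,0,1]
Step 3: insert d at [0, 1, 2, 13] -> counters=[2,2,2,0,0,1,1,1,1,0,0,0,0,1,0,1]
Step 4: insert sxm at [4, 5, 10, 14] -> counters=[2,2,2,0,1,2,1,1,1,0,1,0,0,1,1,1]
Step 5: insert eqo at [3, 6, 9, 15] -> counters=[2,2,2,1,1,2,2,1,1,1,1,0,0,1,1,2]
Step 6: insert erm at [1, 9, 12, 13] -> counters=[2,3,2,1,1,2,2,1,1,2,1,0,1,2,1,2]
Step 7: insert ce at [1, 5, 9, 15] -> counters=[2,4,2,1,1,3,2,1,1,3,1,0,1,2,1,3]
Step 8: insert nr at [0, 3, 6, 14] -> counters=[3,4,2,2,1,3,3,1,1,3,1,0,1,2,2,3]
Step 9: insert kq at [5, 6, 8, 11] -> counters=[3,4,2,2,1,4,4,1,2,3,1,1,1,2,2,3]
Step 10: insert yz at [1, 2, 6, 12] -> counters=[3,5,3,2,1,4,5,1,2,3,1,1,2,2,2,3]
Step 11: insert b at [1, 3, 5, 10] -> counters=[3,6,3,3,1,5,5,1,2,3,2,1,2,2,2,3]
Step 12: delete b at [1, 3, 5, 10] -> counters=[3,5,3,2,1,4,5,1,2,3,1,1,2,2,2,3]
Step 13: insert kq at [5, 6, 8, 11] -> counters=[3,5,3,2,1,5,6,1,3,3,1,2,2,2,2,3]
Step 14: insert d at [0, 1, 2, 13] -> counters=[4,6,4,2,1,5,6,1,3,3,1,2,2,3,2,3]
Step 15: insert nr at [0, 3, 6, 14] -> counters=[5,6,4,3,1,5,7,1,3,3,1,2,2,3,3,3]
Step 16: insert xx at [1, 2, 6, 8] -> counters=[5,7,5,3,1,5,8,1,4,3,1,2,2,3,3,3]
Step 17: insert xx at [1, 2, 6, 8] -> counters=[5,8,6,3,1,5,9,1,5,3,1,2,2,3,3,3]
Step 18: insert sxm at [4, 5, 10, 14] -> counters=[5,8,6,3,2,6,9,1,5,3,2,2,2,3,4,3]
Query fzp: check counters[4]=2 counters[5]=6 counters[6]=9 counters[14]=4 -> maybe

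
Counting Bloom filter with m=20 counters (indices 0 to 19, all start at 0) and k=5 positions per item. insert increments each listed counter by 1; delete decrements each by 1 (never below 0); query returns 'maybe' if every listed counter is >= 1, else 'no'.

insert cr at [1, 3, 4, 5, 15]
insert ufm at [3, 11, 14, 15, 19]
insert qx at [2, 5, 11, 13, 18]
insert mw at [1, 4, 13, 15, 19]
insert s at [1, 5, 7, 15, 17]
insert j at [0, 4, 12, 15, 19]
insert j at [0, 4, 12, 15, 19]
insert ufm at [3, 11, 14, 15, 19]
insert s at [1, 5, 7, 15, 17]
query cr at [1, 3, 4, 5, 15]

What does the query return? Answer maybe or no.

Step 1: insert cr at [1, 3, 4, 5, 15] -> counters=[0,1,0,1,1,1,0,0,0,0,0,0,0,0,0,1,0,0,0,0]
Step 2: insert ufm at [3, 11, 14, 15, 19] -> counters=[0,1,0,2,1,1,0,0,0,0,0,1,0,0,1,2,0,0,0,1]
Step 3: insert qx at [2, 5, 11, 13, 18] -> counters=[0,1,1,2,1,2,0,0,0,0,0,2,0,1,1,2,0,0,1,1]
Step 4: insert mw at [1, 4, 13, 15, 19] -> counters=[0,2,1,2,2,2,0,0,0,0,0,2,0,2,1,3,0,0,1,2]
Step 5: insert s at [1, 5, 7, 15, 17] -> counters=[0,3,1,2,2,3,0,1,0,0,0,2,0,2,1,4,0,1,1,2]
Step 6: insert j at [0, 4, 12, 15, 19] -> counters=[1,3,1,2,3,3,0,1,0,0,0,2,1,2,1,5,0,1,1,3]
Step 7: insert j at [0, 4, 12, 15, 19] -> counters=[2,3,1,2,4,3,0,1,0,0,0,2,2,2,1,6,0,1,1,4]
Step 8: insert ufm at [3, 11, 14, 15, 19] -> counters=[2,3,1,3,4,3,0,1,0,0,0,3,2,2,2,7,0,1,1,5]
Step 9: insert s at [1, 5, 7, 15, 17] -> counters=[2,4,1,3,4,4,0,2,0,0,0,3,2,2,2,8,0,2,1,5]
Query cr: check counters[1]=4 counters[3]=3 counters[4]=4 counters[5]=4 counters[15]=8 -> maybe

Answer: maybe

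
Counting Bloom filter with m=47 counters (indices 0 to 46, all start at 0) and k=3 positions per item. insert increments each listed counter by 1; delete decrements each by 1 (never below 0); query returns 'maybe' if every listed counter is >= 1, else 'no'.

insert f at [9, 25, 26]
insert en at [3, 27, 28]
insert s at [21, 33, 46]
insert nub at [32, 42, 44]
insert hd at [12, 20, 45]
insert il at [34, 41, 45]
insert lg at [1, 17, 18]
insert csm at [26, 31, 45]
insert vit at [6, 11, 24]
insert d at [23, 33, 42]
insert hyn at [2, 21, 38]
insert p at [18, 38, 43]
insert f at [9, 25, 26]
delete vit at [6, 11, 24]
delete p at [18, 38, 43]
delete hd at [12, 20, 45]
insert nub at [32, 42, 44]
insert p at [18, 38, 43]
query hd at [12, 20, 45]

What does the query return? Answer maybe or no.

Answer: no

Derivation:
Step 1: insert f at [9, 25, 26] -> counters=[0,0,0,0,0,0,0,0,0,1,0,0,0,0,0,0,0,0,0,0,0,0,0,0,0,1,1,0,0,0,0,0,0,0,0,0,0,0,0,0,0,0,0,0,0,0,0]
Step 2: insert en at [3, 27, 28] -> counters=[0,0,0,1,0,0,0,0,0,1,0,0,0,0,0,0,0,0,0,0,0,0,0,0,0,1,1,1,1,0,0,0,0,0,0,0,0,0,0,0,0,0,0,0,0,0,0]
Step 3: insert s at [21, 33, 46] -> counters=[0,0,0,1,0,0,0,0,0,1,0,0,0,0,0,0,0,0,0,0,0,1,0,0,0,1,1,1,1,0,0,0,0,1,0,0,0,0,0,0,0,0,0,0,0,0,1]
Step 4: insert nub at [32, 42, 44] -> counters=[0,0,0,1,0,0,0,0,0,1,0,0,0,0,0,0,0,0,0,0,0,1,0,0,0,1,1,1,1,0,0,0,1,1,0,0,0,0,0,0,0,0,1,0,1,0,1]
Step 5: insert hd at [12, 20, 45] -> counters=[0,0,0,1,0,0,0,0,0,1,0,0,1,0,0,0,0,0,0,0,1,1,0,0,0,1,1,1,1,0,0,0,1,1,0,0,0,0,0,0,0,0,1,0,1,1,1]
Step 6: insert il at [34, 41, 45] -> counters=[0,0,0,1,0,0,0,0,0,1,0,0,1,0,0,0,0,0,0,0,1,1,0,0,0,1,1,1,1,0,0,0,1,1,1,0,0,0,0,0,0,1,1,0,1,2,1]
Step 7: insert lg at [1, 17, 18] -> counters=[0,1,0,1,0,0,0,0,0,1,0,0,1,0,0,0,0,1,1,0,1,1,0,0,0,1,1,1,1,0,0,0,1,1,1,0,0,0,0,0,0,1,1,0,1,2,1]
Step 8: insert csm at [26, 31, 45] -> counters=[0,1,0,1,0,0,0,0,0,1,0,0,1,0,0,0,0,1,1,0,1,1,0,0,0,1,2,1,1,0,0,1,1,1,1,0,0,0,0,0,0,1,1,0,1,3,1]
Step 9: insert vit at [6, 11, 24] -> counters=[0,1,0,1,0,0,1,0,0,1,0,1,1,0,0,0,0,1,1,0,1,1,0,0,1,1,2,1,1,0,0,1,1,1,1,0,0,0,0,0,0,1,1,0,1,3,1]
Step 10: insert d at [23, 33, 42] -> counters=[0,1,0,1,0,0,1,0,0,1,0,1,1,0,0,0,0,1,1,0,1,1,0,1,1,1,2,1,1,0,0,1,1,2,1,0,0,0,0,0,0,1,2,0,1,3,1]
Step 11: insert hyn at [2, 21, 38] -> counters=[0,1,1,1,0,0,1,0,0,1,0,1,1,0,0,0,0,1,1,0,1,2,0,1,1,1,2,1,1,0,0,1,1,2,1,0,0,0,1,0,0,1,2,0,1,3,1]
Step 12: insert p at [18, 38, 43] -> counters=[0,1,1,1,0,0,1,0,0,1,0,1,1,0,0,0,0,1,2,0,1,2,0,1,1,1,2,1,1,0,0,1,1,2,1,0,0,0,2,0,0,1,2,1,1,3,1]
Step 13: insert f at [9, 25, 26] -> counters=[0,1,1,1,0,0,1,0,0,2,0,1,1,0,0,0,0,1,2,0,1,2,0,1,1,2,3,1,1,0,0,1,1,2,1,0,0,0,2,0,0,1,2,1,1,3,1]
Step 14: delete vit at [6, 11, 24] -> counters=[0,1,1,1,0,0,0,0,0,2,0,0,1,0,0,0,0,1,2,0,1,2,0,1,0,2,3,1,1,0,0,1,1,2,1,0,0,0,2,0,0,1,2,1,1,3,1]
Step 15: delete p at [18, 38, 43] -> counters=[0,1,1,1,0,0,0,0,0,2,0,0,1,0,0,0,0,1,1,0,1,2,0,1,0,2,3,1,1,0,0,1,1,2,1,0,0,0,1,0,0,1,2,0,1,3,1]
Step 16: delete hd at [12, 20, 45] -> counters=[0,1,1,1,0,0,0,0,0,2,0,0,0,0,0,0,0,1,1,0,0,2,0,1,0,2,3,1,1,0,0,1,1,2,1,0,0,0,1,0,0,1,2,0,1,2,1]
Step 17: insert nub at [32, 42, 44] -> counters=[0,1,1,1,0,0,0,0,0,2,0,0,0,0,0,0,0,1,1,0,0,2,0,1,0,2,3,1,1,0,0,1,2,2,1,0,0,0,1,0,0,1,3,0,2,2,1]
Step 18: insert p at [18, 38, 43] -> counters=[0,1,1,1,0,0,0,0,0,2,0,0,0,0,0,0,0,1,2,0,0,2,0,1,0,2,3,1,1,0,0,1,2,2,1,0,0,0,2,0,0,1,3,1,2,2,1]
Query hd: check counters[12]=0 counters[20]=0 counters[45]=2 -> no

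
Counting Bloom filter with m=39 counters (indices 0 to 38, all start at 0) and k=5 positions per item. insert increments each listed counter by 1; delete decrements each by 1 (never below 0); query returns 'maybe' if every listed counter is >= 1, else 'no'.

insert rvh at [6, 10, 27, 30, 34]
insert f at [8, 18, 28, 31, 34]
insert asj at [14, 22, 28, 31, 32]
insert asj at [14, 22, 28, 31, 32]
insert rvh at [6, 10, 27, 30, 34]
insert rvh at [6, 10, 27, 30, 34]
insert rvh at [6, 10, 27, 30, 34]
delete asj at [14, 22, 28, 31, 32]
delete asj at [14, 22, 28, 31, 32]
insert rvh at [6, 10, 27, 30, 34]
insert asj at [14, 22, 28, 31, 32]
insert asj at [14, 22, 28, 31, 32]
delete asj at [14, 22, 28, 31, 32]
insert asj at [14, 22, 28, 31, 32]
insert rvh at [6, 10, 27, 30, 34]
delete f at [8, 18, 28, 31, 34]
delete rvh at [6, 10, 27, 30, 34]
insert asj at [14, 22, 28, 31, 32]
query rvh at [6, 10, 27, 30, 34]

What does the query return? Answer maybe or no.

Step 1: insert rvh at [6, 10, 27, 30, 34] -> counters=[0,0,0,0,0,0,1,0,0,0,1,0,0,0,0,0,0,0,0,0,0,0,0,0,0,0,0,1,0,0,1,0,0,0,1,0,0,0,0]
Step 2: insert f at [8, 18, 28, 31, 34] -> counters=[0,0,0,0,0,0,1,0,1,0,1,0,0,0,0,0,0,0,1,0,0,0,0,0,0,0,0,1,1,0,1,1,0,0,2,0,0,0,0]
Step 3: insert asj at [14, 22, 28, 31, 32] -> counters=[0,0,0,0,0,0,1,0,1,0,1,0,0,0,1,0,0,0,1,0,0,0,1,0,0,0,0,1,2,0,1,2,1,0,2,0,0,0,0]
Step 4: insert asj at [14, 22, 28, 31, 32] -> counters=[0,0,0,0,0,0,1,0,1,0,1,0,0,0,2,0,0,0,1,0,0,0,2,0,0,0,0,1,3,0,1,3,2,0,2,0,0,0,0]
Step 5: insert rvh at [6, 10, 27, 30, 34] -> counters=[0,0,0,0,0,0,2,0,1,0,2,0,0,0,2,0,0,0,1,0,0,0,2,0,0,0,0,2,3,0,2,3,2,0,3,0,0,0,0]
Step 6: insert rvh at [6, 10, 27, 30, 34] -> counters=[0,0,0,0,0,0,3,0,1,0,3,0,0,0,2,0,0,0,1,0,0,0,2,0,0,0,0,3,3,0,3,3,2,0,4,0,0,0,0]
Step 7: insert rvh at [6, 10, 27, 30, 34] -> counters=[0,0,0,0,0,0,4,0,1,0,4,0,0,0,2,0,0,0,1,0,0,0,2,0,0,0,0,4,3,0,4,3,2,0,5,0,0,0,0]
Step 8: delete asj at [14, 22, 28, 31, 32] -> counters=[0,0,0,0,0,0,4,0,1,0,4,0,0,0,1,0,0,0,1,0,0,0,1,0,0,0,0,4,2,0,4,2,1,0,5,0,0,0,0]
Step 9: delete asj at [14, 22, 28, 31, 32] -> counters=[0,0,0,0,0,0,4,0,1,0,4,0,0,0,0,0,0,0,1,0,0,0,0,0,0,0,0,4,1,0,4,1,0,0,5,0,0,0,0]
Step 10: insert rvh at [6, 10, 27, 30, 34] -> counters=[0,0,0,0,0,0,5,0,1,0,5,0,0,0,0,0,0,0,1,0,0,0,0,0,0,0,0,5,1,0,5,1,0,0,6,0,0,0,0]
Step 11: insert asj at [14, 22, 28, 31, 32] -> counters=[0,0,0,0,0,0,5,0,1,0,5,0,0,0,1,0,0,0,1,0,0,0,1,0,0,0,0,5,2,0,5,2,1,0,6,0,0,0,0]
Step 12: insert asj at [14, 22, 28, 31, 32] -> counters=[0,0,0,0,0,0,5,0,1,0,5,0,0,0,2,0,0,0,1,0,0,0,2,0,0,0,0,5,3,0,5,3,2,0,6,0,0,0,0]
Step 13: delete asj at [14, 22, 28, 31, 32] -> counters=[0,0,0,0,0,0,5,0,1,0,5,0,0,0,1,0,0,0,1,0,0,0,1,0,0,0,0,5,2,0,5,2,1,0,6,0,0,0,0]
Step 14: insert asj at [14, 22, 28, 31, 32] -> counters=[0,0,0,0,0,0,5,0,1,0,5,0,0,0,2,0,0,0,1,0,0,0,2,0,0,0,0,5,3,0,5,3,2,0,6,0,0,0,0]
Step 15: insert rvh at [6, 10, 27, 30, 34] -> counters=[0,0,0,0,0,0,6,0,1,0,6,0,0,0,2,0,0,0,1,0,0,0,2,0,0,0,0,6,3,0,6,3,2,0,7,0,0,0,0]
Step 16: delete f at [8, 18, 28, 31, 34] -> counters=[0,0,0,0,0,0,6,0,0,0,6,0,0,0,2,0,0,0,0,0,0,0,2,0,0,0,0,6,2,0,6,2,2,0,6,0,0,0,0]
Step 17: delete rvh at [6, 10, 27, 30, 34] -> counters=[0,0,0,0,0,0,5,0,0,0,5,0,0,0,2,0,0,0,0,0,0,0,2,0,0,0,0,5,2,0,5,2,2,0,5,0,0,0,0]
Step 18: insert asj at [14, 22, 28, 31, 32] -> counters=[0,0,0,0,0,0,5,0,0,0,5,0,0,0,3,0,0,0,0,0,0,0,3,0,0,0,0,5,3,0,5,3,3,0,5,0,0,0,0]
Query rvh: check counters[6]=5 counters[10]=5 counters[27]=5 counters[30]=5 counters[34]=5 -> maybe

Answer: maybe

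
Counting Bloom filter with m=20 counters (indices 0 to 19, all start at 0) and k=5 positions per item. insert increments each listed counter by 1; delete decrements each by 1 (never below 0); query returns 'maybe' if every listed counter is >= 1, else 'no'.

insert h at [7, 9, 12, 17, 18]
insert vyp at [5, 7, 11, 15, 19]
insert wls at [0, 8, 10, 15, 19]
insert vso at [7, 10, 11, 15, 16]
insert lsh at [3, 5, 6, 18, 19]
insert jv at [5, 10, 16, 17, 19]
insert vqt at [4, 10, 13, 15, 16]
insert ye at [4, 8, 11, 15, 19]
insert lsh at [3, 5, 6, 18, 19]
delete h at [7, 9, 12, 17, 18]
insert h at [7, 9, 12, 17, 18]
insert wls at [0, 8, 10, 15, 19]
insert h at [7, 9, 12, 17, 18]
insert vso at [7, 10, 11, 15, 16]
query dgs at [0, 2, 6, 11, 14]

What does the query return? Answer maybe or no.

Answer: no

Derivation:
Step 1: insert h at [7, 9, 12, 17, 18] -> counters=[0,0,0,0,0,0,0,1,0,1,0,0,1,0,0,0,0,1,1,0]
Step 2: insert vyp at [5, 7, 11, 15, 19] -> counters=[0,0,0,0,0,1,0,2,0,1,0,1,1,0,0,1,0,1,1,1]
Step 3: insert wls at [0, 8, 10, 15, 19] -> counters=[1,0,0,0,0,1,0,2,1,1,1,1,1,0,0,2,0,1,1,2]
Step 4: insert vso at [7, 10, 11, 15, 16] -> counters=[1,0,0,0,0,1,0,3,1,1,2,2,1,0,0,3,1,1,1,2]
Step 5: insert lsh at [3, 5, 6, 18, 19] -> counters=[1,0,0,1,0,2,1,3,1,1,2,2,1,0,0,3,1,1,2,3]
Step 6: insert jv at [5, 10, 16, 17, 19] -> counters=[1,0,0,1,0,3,1,3,1,1,3,2,1,0,0,3,2,2,2,4]
Step 7: insert vqt at [4, 10, 13, 15, 16] -> counters=[1,0,0,1,1,3,1,3,1,1,4,2,1,1,0,4,3,2,2,4]
Step 8: insert ye at [4, 8, 11, 15, 19] -> counters=[1,0,0,1,2,3,1,3,2,1,4,3,1,1,0,5,3,2,2,5]
Step 9: insert lsh at [3, 5, 6, 18, 19] -> counters=[1,0,0,2,2,4,2,3,2,1,4,3,1,1,0,5,3,2,3,6]
Step 10: delete h at [7, 9, 12, 17, 18] -> counters=[1,0,0,2,2,4,2,2,2,0,4,3,0,1,0,5,3,1,2,6]
Step 11: insert h at [7, 9, 12, 17, 18] -> counters=[1,0,0,2,2,4,2,3,2,1,4,3,1,1,0,5,3,2,3,6]
Step 12: insert wls at [0, 8, 10, 15, 19] -> counters=[2,0,0,2,2,4,2,3,3,1,5,3,1,1,0,6,3,2,3,7]
Step 13: insert h at [7, 9, 12, 17, 18] -> counters=[2,0,0,2,2,4,2,4,3,2,5,3,2,1,0,6,3,3,4,7]
Step 14: insert vso at [7, 10, 11, 15, 16] -> counters=[2,0,0,2,2,4,2,5,3,2,6,4,2,1,0,7,4,3,4,7]
Query dgs: check counters[0]=2 counters[2]=0 counters[6]=2 counters[11]=4 counters[14]=0 -> no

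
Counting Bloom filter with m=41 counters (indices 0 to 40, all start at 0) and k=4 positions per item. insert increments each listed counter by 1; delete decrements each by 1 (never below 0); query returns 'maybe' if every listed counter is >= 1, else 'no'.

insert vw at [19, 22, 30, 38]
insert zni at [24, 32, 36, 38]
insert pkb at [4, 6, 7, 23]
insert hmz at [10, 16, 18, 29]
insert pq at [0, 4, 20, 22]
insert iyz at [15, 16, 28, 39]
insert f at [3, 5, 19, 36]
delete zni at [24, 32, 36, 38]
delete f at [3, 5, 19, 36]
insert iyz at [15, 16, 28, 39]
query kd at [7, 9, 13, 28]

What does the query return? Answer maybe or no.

Step 1: insert vw at [19, 22, 30, 38] -> counters=[0,0,0,0,0,0,0,0,0,0,0,0,0,0,0,0,0,0,0,1,0,0,1,0,0,0,0,0,0,0,1,0,0,0,0,0,0,0,1,0,0]
Step 2: insert zni at [24, 32, 36, 38] -> counters=[0,0,0,0,0,0,0,0,0,0,0,0,0,0,0,0,0,0,0,1,0,0,1,0,1,0,0,0,0,0,1,0,1,0,0,0,1,0,2,0,0]
Step 3: insert pkb at [4, 6, 7, 23] -> counters=[0,0,0,0,1,0,1,1,0,0,0,0,0,0,0,0,0,0,0,1,0,0,1,1,1,0,0,0,0,0,1,0,1,0,0,0,1,0,2,0,0]
Step 4: insert hmz at [10, 16, 18, 29] -> counters=[0,0,0,0,1,0,1,1,0,0,1,0,0,0,0,0,1,0,1,1,0,0,1,1,1,0,0,0,0,1,1,0,1,0,0,0,1,0,2,0,0]
Step 5: insert pq at [0, 4, 20, 22] -> counters=[1,0,0,0,2,0,1,1,0,0,1,0,0,0,0,0,1,0,1,1,1,0,2,1,1,0,0,0,0,1,1,0,1,0,0,0,1,0,2,0,0]
Step 6: insert iyz at [15, 16, 28, 39] -> counters=[1,0,0,0,2,0,1,1,0,0,1,0,0,0,0,1,2,0,1,1,1,0,2,1,1,0,0,0,1,1,1,0,1,0,0,0,1,0,2,1,0]
Step 7: insert f at [3, 5, 19, 36] -> counters=[1,0,0,1,2,1,1,1,0,0,1,0,0,0,0,1,2,0,1,2,1,0,2,1,1,0,0,0,1,1,1,0,1,0,0,0,2,0,2,1,0]
Step 8: delete zni at [24, 32, 36, 38] -> counters=[1,0,0,1,2,1,1,1,0,0,1,0,0,0,0,1,2,0,1,2,1,0,2,1,0,0,0,0,1,1,1,0,0,0,0,0,1,0,1,1,0]
Step 9: delete f at [3, 5, 19, 36] -> counters=[1,0,0,0,2,0,1,1,0,0,1,0,0,0,0,1,2,0,1,1,1,0,2,1,0,0,0,0,1,1,1,0,0,0,0,0,0,0,1,1,0]
Step 10: insert iyz at [15, 16, 28, 39] -> counters=[1,0,0,0,2,0,1,1,0,0,1,0,0,0,0,2,3,0,1,1,1,0,2,1,0,0,0,0,2,1,1,0,0,0,0,0,0,0,1,2,0]
Query kd: check counters[7]=1 counters[9]=0 counters[13]=0 counters[28]=2 -> no

Answer: no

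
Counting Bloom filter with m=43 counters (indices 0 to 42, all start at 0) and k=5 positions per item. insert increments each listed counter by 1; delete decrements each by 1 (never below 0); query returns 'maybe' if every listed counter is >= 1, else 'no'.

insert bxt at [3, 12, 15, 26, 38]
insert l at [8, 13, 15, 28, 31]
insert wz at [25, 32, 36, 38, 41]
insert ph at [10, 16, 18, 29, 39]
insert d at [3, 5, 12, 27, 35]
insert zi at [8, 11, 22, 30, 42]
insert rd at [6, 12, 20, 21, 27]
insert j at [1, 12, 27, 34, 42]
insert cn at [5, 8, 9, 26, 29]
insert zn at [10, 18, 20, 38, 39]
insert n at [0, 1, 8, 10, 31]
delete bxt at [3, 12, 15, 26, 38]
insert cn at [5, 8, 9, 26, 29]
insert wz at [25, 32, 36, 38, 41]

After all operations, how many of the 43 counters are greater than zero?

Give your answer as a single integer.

Answer: 32

Derivation:
Step 1: insert bxt at [3, 12, 15, 26, 38] -> counters=[0,0,0,1,0,0,0,0,0,0,0,0,1,0,0,1,0,0,0,0,0,0,0,0,0,0,1,0,0,0,0,0,0,0,0,0,0,0,1,0,0,0,0]
Step 2: insert l at [8, 13, 15, 28, 31] -> counters=[0,0,0,1,0,0,0,0,1,0,0,0,1,1,0,2,0,0,0,0,0,0,0,0,0,0,1,0,1,0,0,1,0,0,0,0,0,0,1,0,0,0,0]
Step 3: insert wz at [25, 32, 36, 38, 41] -> counters=[0,0,0,1,0,0,0,0,1,0,0,0,1,1,0,2,0,0,0,0,0,0,0,0,0,1,1,0,1,0,0,1,1,0,0,0,1,0,2,0,0,1,0]
Step 4: insert ph at [10, 16, 18, 29, 39] -> counters=[0,0,0,1,0,0,0,0,1,0,1,0,1,1,0,2,1,0,1,0,0,0,0,0,0,1,1,0,1,1,0,1,1,0,0,0,1,0,2,1,0,1,0]
Step 5: insert d at [3, 5, 12, 27, 35] -> counters=[0,0,0,2,0,1,0,0,1,0,1,0,2,1,0,2,1,0,1,0,0,0,0,0,0,1,1,1,1,1,0,1,1,0,0,1,1,0,2,1,0,1,0]
Step 6: insert zi at [8, 11, 22, 30, 42] -> counters=[0,0,0,2,0,1,0,0,2,0,1,1,2,1,0,2,1,0,1,0,0,0,1,0,0,1,1,1,1,1,1,1,1,0,0,1,1,0,2,1,0,1,1]
Step 7: insert rd at [6, 12, 20, 21, 27] -> counters=[0,0,0,2,0,1,1,0,2,0,1,1,3,1,0,2,1,0,1,0,1,1,1,0,0,1,1,2,1,1,1,1,1,0,0,1,1,0,2,1,0,1,1]
Step 8: insert j at [1, 12, 27, 34, 42] -> counters=[0,1,0,2,0,1,1,0,2,0,1,1,4,1,0,2,1,0,1,0,1,1,1,0,0,1,1,3,1,1,1,1,1,0,1,1,1,0,2,1,0,1,2]
Step 9: insert cn at [5, 8, 9, 26, 29] -> counters=[0,1,0,2,0,2,1,0,3,1,1,1,4,1,0,2,1,0,1,0,1,1,1,0,0,1,2,3,1,2,1,1,1,0,1,1,1,0,2,1,0,1,2]
Step 10: insert zn at [10, 18, 20, 38, 39] -> counters=[0,1,0,2,0,2,1,0,3,1,2,1,4,1,0,2,1,0,2,0,2,1,1,0,0,1,2,3,1,2,1,1,1,0,1,1,1,0,3,2,0,1,2]
Step 11: insert n at [0, 1, 8, 10, 31] -> counters=[1,2,0,2,0,2,1,0,4,1,3,1,4,1,0,2,1,0,2,0,2,1,1,0,0,1,2,3,1,2,1,2,1,0,1,1,1,0,3,2,0,1,2]
Step 12: delete bxt at [3, 12, 15, 26, 38] -> counters=[1,2,0,1,0,2,1,0,4,1,3,1,3,1,0,1,1,0,2,0,2,1,1,0,0,1,1,3,1,2,1,2,1,0,1,1,1,0,2,2,0,1,2]
Step 13: insert cn at [5, 8, 9, 26, 29] -> counters=[1,2,0,1,0,3,1,0,5,2,3,1,3,1,0,1,1,0,2,0,2,1,1,0,0,1,2,3,1,3,1,2,1,0,1,1,1,0,2,2,0,1,2]
Step 14: insert wz at [25, 32, 36, 38, 41] -> counters=[1,2,0,1,0,3,1,0,5,2,3,1,3,1,0,1,1,0,2,0,2,1,1,0,0,2,2,3,1,3,1,2,2,0,1,1,2,0,3,2,0,2,2]
Final counters=[1,2,0,1,0,3,1,0,5,2,3,1,3,1,0,1,1,0,2,0,2,1,1,0,0,2,2,3,1,3,1,2,2,0,1,1,2,0,3,2,0,2,2] -> 32 nonzero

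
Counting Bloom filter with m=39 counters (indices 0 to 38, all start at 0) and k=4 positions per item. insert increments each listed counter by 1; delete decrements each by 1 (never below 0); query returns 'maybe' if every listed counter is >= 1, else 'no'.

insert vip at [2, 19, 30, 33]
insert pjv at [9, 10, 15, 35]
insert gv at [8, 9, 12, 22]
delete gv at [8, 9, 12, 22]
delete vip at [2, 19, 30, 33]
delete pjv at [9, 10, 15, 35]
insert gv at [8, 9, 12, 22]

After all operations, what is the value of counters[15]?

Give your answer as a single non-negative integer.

Answer: 0

Derivation:
Step 1: insert vip at [2, 19, 30, 33] -> counters=[0,0,1,0,0,0,0,0,0,0,0,0,0,0,0,0,0,0,0,1,0,0,0,0,0,0,0,0,0,0,1,0,0,1,0,0,0,0,0]
Step 2: insert pjv at [9, 10, 15, 35] -> counters=[0,0,1,0,0,0,0,0,0,1,1,0,0,0,0,1,0,0,0,1,0,0,0,0,0,0,0,0,0,0,1,0,0,1,0,1,0,0,0]
Step 3: insert gv at [8, 9, 12, 22] -> counters=[0,0,1,0,0,0,0,0,1,2,1,0,1,0,0,1,0,0,0,1,0,0,1,0,0,0,0,0,0,0,1,0,0,1,0,1,0,0,0]
Step 4: delete gv at [8, 9, 12, 22] -> counters=[0,0,1,0,0,0,0,0,0,1,1,0,0,0,0,1,0,0,0,1,0,0,0,0,0,0,0,0,0,0,1,0,0,1,0,1,0,0,0]
Step 5: delete vip at [2, 19, 30, 33] -> counters=[0,0,0,0,0,0,0,0,0,1,1,0,0,0,0,1,0,0,0,0,0,0,0,0,0,0,0,0,0,0,0,0,0,0,0,1,0,0,0]
Step 6: delete pjv at [9, 10, 15, 35] -> counters=[0,0,0,0,0,0,0,0,0,0,0,0,0,0,0,0,0,0,0,0,0,0,0,0,0,0,0,0,0,0,0,0,0,0,0,0,0,0,0]
Step 7: insert gv at [8, 9, 12, 22] -> counters=[0,0,0,0,0,0,0,0,1,1,0,0,1,0,0,0,0,0,0,0,0,0,1,0,0,0,0,0,0,0,0,0,0,0,0,0,0,0,0]
Final counters=[0,0,0,0,0,0,0,0,1,1,0,0,1,0,0,0,0,0,0,0,0,0,1,0,0,0,0,0,0,0,0,0,0,0,0,0,0,0,0] -> counters[15]=0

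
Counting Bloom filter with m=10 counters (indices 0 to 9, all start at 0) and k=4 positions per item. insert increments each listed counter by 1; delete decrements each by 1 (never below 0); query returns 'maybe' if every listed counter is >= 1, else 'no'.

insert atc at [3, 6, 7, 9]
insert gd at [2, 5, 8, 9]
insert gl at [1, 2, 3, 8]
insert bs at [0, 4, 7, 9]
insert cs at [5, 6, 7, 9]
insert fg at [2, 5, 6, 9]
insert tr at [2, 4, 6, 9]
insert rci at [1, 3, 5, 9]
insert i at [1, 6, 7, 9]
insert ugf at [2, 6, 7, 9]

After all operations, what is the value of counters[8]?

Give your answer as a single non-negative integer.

Answer: 2

Derivation:
Step 1: insert atc at [3, 6, 7, 9] -> counters=[0,0,0,1,0,0,1,1,0,1]
Step 2: insert gd at [2, 5, 8, 9] -> counters=[0,0,1,1,0,1,1,1,1,2]
Step 3: insert gl at [1, 2, 3, 8] -> counters=[0,1,2,2,0,1,1,1,2,2]
Step 4: insert bs at [0, 4, 7, 9] -> counters=[1,1,2,2,1,1,1,2,2,3]
Step 5: insert cs at [5, 6, 7, 9] -> counters=[1,1,2,2,1,2,2,3,2,4]
Step 6: insert fg at [2, 5, 6, 9] -> counters=[1,1,3,2,1,3,3,3,2,5]
Step 7: insert tr at [2, 4, 6, 9] -> counters=[1,1,4,2,2,3,4,3,2,6]
Step 8: insert rci at [1, 3, 5, 9] -> counters=[1,2,4,3,2,4,4,3,2,7]
Step 9: insert i at [1, 6, 7, 9] -> counters=[1,3,4,3,2,4,5,4,2,8]
Step 10: insert ugf at [2, 6, 7, 9] -> counters=[1,3,5,3,2,4,6,5,2,9]
Final counters=[1,3,5,3,2,4,6,5,2,9] -> counters[8]=2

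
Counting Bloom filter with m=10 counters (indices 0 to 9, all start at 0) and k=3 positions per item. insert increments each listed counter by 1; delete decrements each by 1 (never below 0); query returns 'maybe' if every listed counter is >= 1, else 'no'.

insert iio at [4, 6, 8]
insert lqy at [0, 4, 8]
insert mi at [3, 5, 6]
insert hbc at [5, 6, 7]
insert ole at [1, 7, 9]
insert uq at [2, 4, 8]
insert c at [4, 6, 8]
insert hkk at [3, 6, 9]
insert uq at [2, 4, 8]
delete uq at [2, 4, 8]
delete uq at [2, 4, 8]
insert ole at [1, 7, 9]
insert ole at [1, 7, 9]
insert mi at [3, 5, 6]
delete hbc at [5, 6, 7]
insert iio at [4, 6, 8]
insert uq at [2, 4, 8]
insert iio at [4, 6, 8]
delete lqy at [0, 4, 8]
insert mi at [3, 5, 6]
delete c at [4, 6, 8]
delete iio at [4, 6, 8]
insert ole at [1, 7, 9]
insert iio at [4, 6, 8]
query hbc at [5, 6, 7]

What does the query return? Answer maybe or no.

Step 1: insert iio at [4, 6, 8] -> counters=[0,0,0,0,1,0,1,0,1,0]
Step 2: insert lqy at [0, 4, 8] -> counters=[1,0,0,0,2,0,1,0,2,0]
Step 3: insert mi at [3, 5, 6] -> counters=[1,0,0,1,2,1,2,0,2,0]
Step 4: insert hbc at [5, 6, 7] -> counters=[1,0,0,1,2,2,3,1,2,0]
Step 5: insert ole at [1, 7, 9] -> counters=[1,1,0,1,2,2,3,2,2,1]
Step 6: insert uq at [2, 4, 8] -> counters=[1,1,1,1,3,2,3,2,3,1]
Step 7: insert c at [4, 6, 8] -> counters=[1,1,1,1,4,2,4,2,4,1]
Step 8: insert hkk at [3, 6, 9] -> counters=[1,1,1,2,4,2,5,2,4,2]
Step 9: insert uq at [2, 4, 8] -> counters=[1,1,2,2,5,2,5,2,5,2]
Step 10: delete uq at [2, 4, 8] -> counters=[1,1,1,2,4,2,5,2,4,2]
Step 11: delete uq at [2, 4, 8] -> counters=[1,1,0,2,3,2,5,2,3,2]
Step 12: insert ole at [1, 7, 9] -> counters=[1,2,0,2,3,2,5,3,3,3]
Step 13: insert ole at [1, 7, 9] -> counters=[1,3,0,2,3,2,5,4,3,4]
Step 14: insert mi at [3, 5, 6] -> counters=[1,3,0,3,3,3,6,4,3,4]
Step 15: delete hbc at [5, 6, 7] -> counters=[1,3,0,3,3,2,5,3,3,4]
Step 16: insert iio at [4, 6, 8] -> counters=[1,3,0,3,4,2,6,3,4,4]
Step 17: insert uq at [2, 4, 8] -> counters=[1,3,1,3,5,2,6,3,5,4]
Step 18: insert iio at [4, 6, 8] -> counters=[1,3,1,3,6,2,7,3,6,4]
Step 19: delete lqy at [0, 4, 8] -> counters=[0,3,1,3,5,2,7,3,5,4]
Step 20: insert mi at [3, 5, 6] -> counters=[0,3,1,4,5,3,8,3,5,4]
Step 21: delete c at [4, 6, 8] -> counters=[0,3,1,4,4,3,7,3,4,4]
Step 22: delete iio at [4, 6, 8] -> counters=[0,3,1,4,3,3,6,3,3,4]
Step 23: insert ole at [1, 7, 9] -> counters=[0,4,1,4,3,3,6,4,3,5]
Step 24: insert iio at [4, 6, 8] -> counters=[0,4,1,4,4,3,7,4,4,5]
Query hbc: check counters[5]=3 counters[6]=7 counters[7]=4 -> maybe

Answer: maybe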